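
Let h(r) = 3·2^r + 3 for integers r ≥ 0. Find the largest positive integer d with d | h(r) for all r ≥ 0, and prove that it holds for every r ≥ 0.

Computing the first values: h(0) = 6 and h(1) = 9; gcd(6, 9) = 3, so d ≤ 3.
We prove 3 | 3·2^r + 3 for all r ≥ 0 by induction on r.
When r = 0: h(0) = 6 = 3·(2), so 3 | h(0).
Suppose the result is true for r = i, i.e. 3 | h(i). Then
h(i+1) = 3·2^(i+1) + 3 = 2·(3·2^i + 3) - 3 = 2·h(i) - 3. The first term is divisible by 3 by the inductive hypothesis, and -3 is divisible by 3. Hence 3 | h(i+1).
Hence, by induction on r, the claim holds for every r ≥ 0.
Therefore the largest such d is 3.

d = 3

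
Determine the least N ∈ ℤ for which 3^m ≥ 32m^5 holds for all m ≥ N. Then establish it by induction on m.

N = 16

At m = 15: 14348907 < 24300000, so the inequality fails and N ≥ 16. We prove 3^m ≥ 32m^5 for all m ≥ 16.
For the base case m = 16: 3^m = 43046721 and 32m^5 = 33554432, so 43046721 ≥ 33554432.
Inductive step: suppose the statement holds for some i ≥ 16, so 3^i ≥ 32i^5.
Then 3^(i + 1) = 3·(3^i) ≥ 3·(32i^5).
Also, for i ≥ 16 we have 3·(32i^5) ≥ 32(i+1)^5, since 3 ≥ (1 + 1/i)^5 for all i ≥ 16.
Combining, 3^(i + 1) ≥ 32(i+1)^5.
By the principle of mathematical induction, the result holds for all m ≥ 16.
Hence the smallest such N is 16.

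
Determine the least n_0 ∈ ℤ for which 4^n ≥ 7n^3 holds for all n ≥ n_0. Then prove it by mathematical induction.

At n = 4: 256 < 448, so the inequality fails and n_0 ≥ 5. We prove 4^n ≥ 7n^3 for all n ≥ 5.
When n = 5: 4^n = 1024 and 7n^3 = 875, so 1024 ≥ 875.
Inductive step: assume the claim holds for n = p, so 4^p ≥ 7p^3.
Then 4^(p + 1) = 4·(4^p) ≥ 4·(7p^3).
Also, for p ≥ 5 we have 4·(7p^3) ≥ 7(p+1)^3, since 4 ≥ (1 + 1/p)^3 for all p ≥ 5.
Combining, 4^(p + 1) ≥ 7(p+1)^3.
By the principle of mathematical induction, the result holds for all n ≥ 5.
Hence the smallest such n_0 is 5.

n_0 = 5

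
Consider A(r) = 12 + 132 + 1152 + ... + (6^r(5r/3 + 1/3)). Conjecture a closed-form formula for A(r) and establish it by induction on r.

We claim A(r) = 2·6^r·r for all r ≥ 1.
When r = 1: A(1) = 12, and the closed form gives 12. They agree.
Inductive step: assume the claim holds for r = p, so A(p) = 2·6^p·p.
Then A(p+1) = A(p) + (6^p(10p + 12)) = (2·6^p·p) + (6^p(10p + 12)).
Simplifying, A(p+1) = 12·6^p(p + 1) = 2·6^(p+1)·(p+1),
which is the closed form with r = p+1.
This completes the induction.

A(r) = 2·6^r·r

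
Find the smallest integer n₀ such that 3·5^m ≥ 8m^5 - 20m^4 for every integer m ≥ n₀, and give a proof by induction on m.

n₀ = 6

At m = 5: 9375 < 12500, so the inequality fails and n₀ ≥ 6. We prove 3·5^m ≥ 8m^5 - 20m^4 for all m ≥ 6.
Base case (m = 6): 3·5^m = 46875 and 8m^5 - 20m^4 = 36288, so 46875 ≥ 36288.
Suppose the result is true for m = p, so 3·5^p ≥ 8p^5 - 20p^4.
Then 3·5^(p + 1) = 5·(3·5^p) ≥ 5·(8p^5 - 20p^4).
Also, for p ≥ 6 we have 5·(8p^5 - 20p^4) ≥ 8(p+1)^5 - 20(p+1)^4, since 5·(8p^5 - 20p^4) − (8(p+1)^5 - 20(p+1)^4) = 32p^5 - 120p^4 + 40p^2 + 40p + 12, which is nonnegative for all p ≥ 6.
Combining, 3·5^(p + 1) ≥ 8(p+1)^5 - 20(p+1)^4.
This completes the induction.
Hence the smallest such n₀ is 6.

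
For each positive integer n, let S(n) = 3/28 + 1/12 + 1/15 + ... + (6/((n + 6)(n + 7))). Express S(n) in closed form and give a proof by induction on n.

S(n) = 6n/(7(n + 7))

We claim S(n) = 6n/(7(n + 7)) for all n ≥ 1.
When n = 1: S(1) = 3/28, and the closed form gives 3/28. They agree.
Inductive step: assume the claim holds for n = m, so S(m) = 6m/(7(m + 7)).
Then S(m+1) = S(m) + (6/((m + 7)(m + 8))) = (6m/(7(m + 7))) + (6/((m + 7)(m + 8))).
Simplifying, S(m+1) = 6(m + 1)/(7(m + 8)) = 6(m+1)/(7((m+1) + 7)),
which is the closed form with n = m+1.
By the principle of mathematical induction, the result holds for all n ≥ 1.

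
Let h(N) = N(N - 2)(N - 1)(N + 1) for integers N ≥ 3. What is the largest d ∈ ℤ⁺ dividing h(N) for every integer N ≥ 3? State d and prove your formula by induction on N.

Computing the first values: h(3) = 24 and h(4) = 120; gcd(24, 120) = 24, so d ≤ 24.
We prove 24 | N(N - 2)(N - 1)(N + 1) for all N ≥ 3 by induction on N.
When N = 3: h(3) = 24 = 24·(1), so 24 | h(3).
Inductive step: suppose the statement holds for some m ≥ 3, i.e. 24 | h(m). Then
h(m+1) − h(m) = (m-1)·m·(m+1)·(m+2) − (m-2)·(m-1)·m·(m+1) = (m-1)·m·(m+1)·[(m+2) − (m-2)] = 4·(m-1)·m·(m+1). The product of 3 consecutive integers is divisible by (3)! = 6, so h(m+1) − h(m) is divisible by 4·6 = 24. By the inductive hypothesis 24 | h(m), hence 24 | h(m+1).
This completes the induction.
Therefore the largest such d is 24.

d = 24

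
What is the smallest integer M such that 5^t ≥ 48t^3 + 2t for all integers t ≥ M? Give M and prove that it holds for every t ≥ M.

At t = 5: 3125 < 6010, so the inequality fails and M ≥ 6. We prove 5^t ≥ 48t^3 + 2t for all t ≥ 6.
When t = 6: 5^t = 15625 and 48t^3 + 2t = 10380, so 15625 ≥ 10380.
Inductive step: assume the claim holds for t = r, so 5^r ≥ 48r^3 + 2r.
Then 5^(r + 1) = 5·(5^r) ≥ 5·(48r^3 + 2r).
Also, for r ≥ 6 we have 5·(48r^3 + 2r) ≥ 48(r+1)^3 + 2(r+1), since 5·(48r^3 + 2r) − (48(r+1)^3 + 2(r+1)) = 192r^3 - 144r^2 - 136r - 50, which is nonnegative for all r ≥ 6.
Combining, 5^(r + 1) ≥ 48(r+1)^3 + 2(r+1).
This completes the induction.
Hence the smallest such M is 6.

M = 6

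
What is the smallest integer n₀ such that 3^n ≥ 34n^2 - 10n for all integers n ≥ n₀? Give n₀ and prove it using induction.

n₀ = 7

At n = 6: 729 < 1164, so the inequality fails and n₀ ≥ 7. We prove 3^n ≥ 34n^2 - 10n for all n ≥ 7.
Base step (n = 7): 3^n = 2187 and 34n^2 - 10n = 1596, so 2187 ≥ 1596.
Inductive step: suppose the statement holds for some j ≥ 7, so 3^j ≥ 34j^2 - 10j.
Then 3^(j + 1) = 3·(3^j) ≥ 3·(34j^2 - 10j).
Also, for j ≥ 7 we have 3·(34j^2 - 10j) ≥ 34(j+1)^2 - 10(j+1), since 3·(34j^2 - 10j) − (34(j+1)^2 - 10(j+1)) = 68j^2 - 88j - 24, which is nonnegative for all j ≥ 7.
Combining, 3^(j + 1) ≥ 34(j+1)^2 - 10(j+1).
Hence, by induction on n, the claim holds for every n ≥ 7.
Hence the smallest such n₀ is 7.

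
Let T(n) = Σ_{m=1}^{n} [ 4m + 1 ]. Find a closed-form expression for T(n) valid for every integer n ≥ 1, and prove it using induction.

We claim T(n) = n(2n + 3) for all n ≥ 1.
Base step (n = 1): T(1) = 5, and the closed form gives 5. They agree.
Inductive step: assume the claim holds for n = m, so T(m) = m(2m + 3).
Then T(m+1) = T(m) + (4m + 5) = (m(2m + 3)) + (4m + 5).
Simplifying, T(m+1) = (m + 1)(2m + 5) = (m+1)(2(m+1) + 3),
which is the closed form with n = m+1.
This completes the induction.

T(n) = n(2n + 3)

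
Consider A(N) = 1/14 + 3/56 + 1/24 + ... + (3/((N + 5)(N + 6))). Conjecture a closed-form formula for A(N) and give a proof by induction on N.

A(N) = N/(2(N + 6))

We claim A(N) = N/(2(N + 6)) for all N ≥ 1.
Base case (N = 1): A(1) = 1/14, and the closed form gives 1/14. They agree.
Inductive step: suppose the statement holds for some j ≥ 1, so A(j) = j/(2(j + 6)).
Then A(j+1) = A(j) + (3/((j + 6)(j + 7))) = (j/(2(j + 6))) + (3/((j + 6)(j + 7))).
Simplifying, A(j+1) = (j + 1)/(2(j + 7)) = (j+1)/(2((j+1) + 6)),
which is the closed form with N = j+1.
By induction, the statement is established for all N ≥ 1.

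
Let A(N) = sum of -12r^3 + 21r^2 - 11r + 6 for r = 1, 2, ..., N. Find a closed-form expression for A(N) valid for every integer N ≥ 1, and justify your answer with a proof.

A(N) = -N(3N^3 - N^2 - 2N - 4)

We claim A(N) = -N(3N^3 - N^2 - 2N - 4) for all N ≥ 1.
When N = 1: A(1) = 4, and the closed form gives 4. They agree.
Inductive step: assume the claim holds for N = r, so A(r) = r(-3r^3 + r^2 + 2r + 4).
Then A(r+1) = A(r) + (-12r^3 - 15r^2 - 5r + 4) = (r(-3r^3 + r^2 + 2r + 4)) + (-12r^3 - 15r^2 - 5r + 4).
Simplifying, A(r+1) = -(r + 1)(3r^3 + 8r^2 + 5r - 4) = -(r+1)(3(r+1)^3 - (r+1)^2 - 2(r+1) - 4),
which is the closed form with N = r+1.
This completes the induction.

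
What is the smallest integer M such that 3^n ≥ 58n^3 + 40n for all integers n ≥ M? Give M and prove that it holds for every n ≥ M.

At n = 9: 19683 < 42642, so the inequality fails and M ≥ 10. We prove 3^n ≥ 58n^3 + 40n for all n ≥ 10.
Base case (n = 10): 3^n = 59049 and 58n^3 + 40n = 58400, so 59049 ≥ 58400.
Suppose the result is true for n = r, so 3^r ≥ 58r^3 + 40r.
Then 3^(r + 1) = 3·(3^r) ≥ 3·(58r^3 + 40r).
Also, for r ≥ 10 we have 3·(58r^3 + 40r) ≥ 58(r+1)^3 + 40(r+1), since 3·(58r^3 + 40r) − (58(r+1)^3 + 40(r+1)) = 116r^3 - 174r^2 - 94r - 98, which is nonnegative for all r ≥ 10.
Combining, 3^(r + 1) ≥ 58(r+1)^3 + 40(r+1).
This completes the induction.
Hence the smallest such M is 10.

M = 10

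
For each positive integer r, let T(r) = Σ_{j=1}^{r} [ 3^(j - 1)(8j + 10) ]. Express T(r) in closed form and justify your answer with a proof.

T(r) = 3^r(4r + 3) - 3

We claim T(r) = 3^r(4r + 3) - 3 for all r ≥ 1.
Base step (r = 1): T(1) = 18, and the closed form gives 18. They agree.
For the inductive step, assume it holds for an arbitrary j ≥ 1, so T(j) = 3^j(4j + 3) - 3.
Then T(j+1) = T(j) + (3^j(8j + 18)) = (3^j(4j + 3) - 3) + (3^j(8j + 18)).
Simplifying, T(j+1) = 12·3^j·j + 21·3^j - 3 = 3^(j+1)(4(j+1) + 3) - 3,
which is the closed form with r = j+1.
This completes the induction.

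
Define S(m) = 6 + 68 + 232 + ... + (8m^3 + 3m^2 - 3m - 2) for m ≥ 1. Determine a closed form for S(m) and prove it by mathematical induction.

S(m) = m(2m^3 + 5m^2 + 2m - 3)

We claim S(m) = m(2m^3 + 5m^2 + 2m - 3) for all m ≥ 1.
Base step (m = 1): S(1) = 6, and the closed form gives 6. They agree.
Inductive step: suppose the statement holds for some j ≥ 1, so S(j) = j(2j^3 + 5j^2 + 2j - 3).
Then S(j+1) = S(j) + (8j^3 + 27j^2 + 27j + 6) = (j(2j^3 + 5j^2 + 2j - 3)) + (8j^3 + 27j^2 + 27j + 6).
Simplifying, S(j+1) = (j + 1)(2j^3 + 11j^2 + 18j + 6) = (j+1)(2(j+1)^3 + 5(j+1)^2 + 2(j+1) - 3),
which is the closed form with m = j+1.
This completes the induction.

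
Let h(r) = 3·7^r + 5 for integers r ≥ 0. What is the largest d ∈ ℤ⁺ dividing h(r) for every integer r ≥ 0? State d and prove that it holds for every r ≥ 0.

d = 2

Computing the first values: h(0) = 8 and h(1) = 26; gcd(8, 26) = 2, so d ≤ 2.
We prove 2 | 3·7^r + 5 for all r ≥ 0 by induction on r.
Base step (r = 0): h(0) = 8 = 2·(4), so 2 | h(0).
Inductive step: assume the claim holds for r = j, i.e. 2 | h(j). Then
h(j+1) = 3·7^(j+1) + 5 = 7·(3·7^j + 5) - 30 = 7·h(j) - 30. The first term is divisible by 2 by the inductive hypothesis, and -30 is divisible by 2. Hence 2 | h(j+1).
By induction, the statement is established for all r ≥ 0.
Therefore the largest such d is 2.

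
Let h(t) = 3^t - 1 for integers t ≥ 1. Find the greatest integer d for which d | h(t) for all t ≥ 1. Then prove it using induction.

d = 2

Computing the first values: h(1) = 2 and h(2) = 8; gcd(2, 8) = 2, so d ≤ 2.
We prove 2 | 3^t - 1 for all t ≥ 1 by induction on t.
Base step (t = 1): h(1) = 2 = 2·(1), so 2 | h(1).
For the inductive step, assume it holds for an arbitrary m ≥ 1, i.e. 2 | h(m). Then
3^{m+1} − 1^{m+1} = 3·3^m − 1·1^m = 3·(3^m − 1^m) + (2)·1^m. The first term is divisible by 2 by the inductive hypothesis, and the second term (2)·1^m is divisible by 2 since 2 | 2. Hence 2 | h(m+1).
By the principle of mathematical induction, the result holds for all t ≥ 1.
Therefore the largest such d is 2.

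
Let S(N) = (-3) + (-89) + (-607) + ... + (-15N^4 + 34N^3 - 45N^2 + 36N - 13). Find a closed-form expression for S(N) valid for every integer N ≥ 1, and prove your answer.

We claim S(N) = -N(3N^4 - N^3 + 3N^2 - 4N + 2) for all N ≥ 1.
For the base case N = 1: S(1) = -3, and the closed form gives -3. They agree.
For the inductive step, assume it holds for an arbitrary m ≥ 1, so S(m) = m(-3m^4 + m^3 - 3m^2 + 4m - 2).
Then S(m+1) = S(m) + (-15m^4 - 26m^3 - 33m^2 - 12m - 3) = (m(-3m^4 + m^3 - 3m^2 + 4m - 2)) + (-15m^4 - 26m^3 - 33m^2 - 12m - 3).
Simplifying, S(m+1) = -(m + 1)(3m^4 + 11m^3 + 18m^2 + 11m + 3) = -(m+1)(3(m+1)^4 - (m+1)^3 + 3(m+1)^2 - 4(m+1) + 2),
which is the closed form with N = m+1.
By the principle of mathematical induction, the result holds for all N ≥ 1.

S(N) = -N(3N^4 - N^3 + 3N^2 - 4N + 2)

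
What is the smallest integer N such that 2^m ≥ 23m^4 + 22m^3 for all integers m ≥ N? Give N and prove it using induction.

N = 23

At m = 22: 4194304 < 5622144, so the inequality fails and N ≥ 23. We prove 2^m ≥ 23m^4 + 22m^3 for all m ≥ 23.
For the base case m = 23: 2^m = 8388608 and 23m^4 + 22m^3 = 6704017, so 8388608 ≥ 6704017.
Inductive step: suppose the statement holds for some j ≥ 23, so 2^j ≥ 23j^4 + 22j^3.
Then 2^(j + 1) = 2·(2^j) ≥ 2·(23j^4 + 22j^3).
Also, for j ≥ 23 we have 2·(23j^4 + 22j^3) ≥ 23(j+1)^4 + 22(j+1)^3, since 2·(23j^4 + 22j^3) − (23(j+1)^4 + 22(j+1)^3) = 23j^4 - 70j^3 - 204j^2 - 158j - 45, which is nonnegative for all j ≥ 23.
Combining, 2^(j + 1) ≥ 23(j+1)^4 + 22(j+1)^3.
Hence, by induction on m, the claim holds for every m ≥ 23.
Hence the smallest such N is 23.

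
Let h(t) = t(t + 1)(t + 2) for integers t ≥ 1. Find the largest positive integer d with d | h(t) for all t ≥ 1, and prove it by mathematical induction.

Computing the first values: h(1) = 6 and h(2) = 24; gcd(6, 24) = 6, so d ≤ 6.
We prove 6 | t(t + 1)(t + 2) for all t ≥ 1 by induction on t.
When t = 1: h(1) = 6 = 6·(1), so 6 | h(1).
Inductive step: assume the claim holds for t = r, i.e. 6 | h(r). Then
h(r+1) − h(r) = (r+1)·(r+2)·(r+3) − r·(r+1)·(r+2) = (r+1)·(r+2)·[(r+3) − r] = 3·(r+1)·(r+2). The product of 2 consecutive integers is divisible by (2)! = 2, so h(r+1) − h(r) is divisible by 3·2 = 6. By the inductive hypothesis 6 | h(r), hence 6 | h(r+1).
This completes the induction.
Therefore the largest such d is 6.

d = 6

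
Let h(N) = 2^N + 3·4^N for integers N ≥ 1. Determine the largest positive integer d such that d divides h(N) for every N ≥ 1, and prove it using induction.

Computing the first values: h(1) = 14 and h(2) = 52; gcd(14, 52) = 2, so d ≤ 2.
We prove 2 | 2^N + 3·4^N for all N ≥ 1 by induction on N.
When N = 1: h(1) = 14 = 2·(7), so 2 | h(1).
Inductive step: suppose the statement holds for some r ≥ 1, i.e. 2 | h(r). Then
h(r+1) − 4·h(r) = (2^(r+1) + 3·4^(r+1)) − 4·(2^r + 3·4^r) = (1)·2^r·(2 − 4) = (-2)·2^r. Since 2 | h(r) by the inductive hypothesis, 2 | 4·h(r); and 2 | -2 since -2 = 2·-1. Therefore 2 | h(r+1).
This completes the induction.
Therefore the largest such d is 2.

d = 2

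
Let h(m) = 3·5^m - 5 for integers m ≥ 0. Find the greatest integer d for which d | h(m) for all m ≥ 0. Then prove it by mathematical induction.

d = 2

Computing the first values: h(0) = -2 and h(1) = 10; gcd(-2, 10) = 2, so d ≤ 2.
We prove 2 | 3·5^m - 5 for all m ≥ 0 by induction on m.
Base step (m = 0): h(0) = -2 = 2·(-1), so 2 | h(0).
Inductive step: suppose the statement holds for some r ≥ 0, i.e. 2 | h(r). Then
h(r+1) = 3·5^(r+1) - 5 = 5·(3·5^r - 5) + 20 = 5·h(r) + 20. The first term is divisible by 2 by the inductive hypothesis, and 20 is divisible by 2. Hence 2 | h(r+1).
This completes the induction.
Therefore the largest such d is 2.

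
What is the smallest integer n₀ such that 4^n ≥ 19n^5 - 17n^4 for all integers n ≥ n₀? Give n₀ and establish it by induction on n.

n₀ = 11

At n = 10: 1048576 < 1730000, so the inequality fails and n₀ ≥ 11. We prove 4^n ≥ 19n^5 - 17n^4 for all n ≥ 11.
Base case (n = 11): 4^n = 4194304 and 19n^5 - 17n^4 = 2811072, so 4194304 ≥ 2811072.
Suppose the result is true for n = k, so 4^k ≥ 19k^5 - 17k^4.
Then 4^(k + 1) = 4·(4^k) ≥ 4·(19k^5 - 17k^4).
Also, for k ≥ 11 we have 4·(19k^5 - 17k^4) ≥ 19(k+1)^5 - 17(k+1)^4, since 4·(19k^5 - 17k^4) − (19(k+1)^5 - 17(k+1)^4) = 57k^5 - 146k^4 - 122k^3 - 88k^2 - 27k - 2, which is nonnegative for all k ≥ 11.
Combining, 4^(k + 1) ≥ 19(k+1)^5 - 17(k+1)^4.
This completes the induction.
Hence the smallest such n₀ is 11.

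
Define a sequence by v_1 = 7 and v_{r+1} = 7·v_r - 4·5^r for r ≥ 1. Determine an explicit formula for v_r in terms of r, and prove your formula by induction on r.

v_r = 2·5^r - 3·7^(r - 1)

Computing the first terms: v_1 = 7, v_2 = 29, v_3 = 103. This suggests v_r = 2·5^r - 3·7^(r - 1).
For the base case r = 1: the formula gives 7 = 7 = v_1.
Suppose the result is true for r = m, so v_m = 2·5^m - 3·7^(m - 1).
Then v_{m+1} = 7·v_m - 4·5^m = 7·(2·5^m - 3·7^(m - 1)) - 4·5^m = 2·5^(m + 1) - 3·7^m = 2·5^(m+1) - 3·7^((m+1) - 1),
which is the claimed formula at r = m+1.
By induction, the statement is established for all r ≥ 1.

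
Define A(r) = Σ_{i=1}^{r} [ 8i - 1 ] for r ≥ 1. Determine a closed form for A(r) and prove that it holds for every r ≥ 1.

We claim A(r) = r(4r + 3) for all r ≥ 1.
For the base case r = 1: A(1) = 7, and the closed form gives 7. They agree.
Inductive step: suppose the statement holds for some i ≥ 1, so A(i) = i(4i + 3).
Then A(i+1) = A(i) + (8i + 7) = (i(4i + 3)) + (8i + 7).
Simplifying, A(i+1) = (i + 1)(4i + 7) = (i+1)(4(i+1) + 3),
which is the closed form with r = i+1.
This completes the induction.

A(r) = r(4r + 3)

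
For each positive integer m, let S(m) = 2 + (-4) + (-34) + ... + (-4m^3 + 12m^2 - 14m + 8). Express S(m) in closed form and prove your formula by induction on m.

S(m) = -m(m^3 - 2m^2 + 2m - 3)

We claim S(m) = -m(m^3 - 2m^2 + 2m - 3) for all m ≥ 1.
When m = 1: S(1) = 2, and the closed form gives 2. They agree.
Inductive step: assume the claim holds for m = j, so S(j) = j(-j^3 + 2j^2 - 2j + 3).
Then S(j+1) = S(j) + (-4j^3 - 2j + 2) = (j(-j^3 + 2j^2 - 2j + 3)) + (-4j^3 - 2j + 2).
Simplifying, S(j+1) = -(j + 1)(j^3 + j^2 + j - 2) = -(j+1)((j+1)^3 - 2(j+1)^2 + 2(j+1) - 3),
which is the closed form with m = j+1.
This completes the induction.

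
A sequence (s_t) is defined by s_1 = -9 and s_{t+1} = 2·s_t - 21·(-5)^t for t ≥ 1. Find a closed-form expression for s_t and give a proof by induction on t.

Computing the first terms: s_1 = -9, s_2 = 87, s_3 = -351. This suggests s_t = 3(-5)^t + 3·2^t.
For the base case t = 1: the formula gives -9 = -9 = s_1.
Inductive step: assume the claim holds for t = i, so s_i = 3(-5)^i + 3·2^i.
Then s_{i+1} = 2·s_i - 21·(-5)^i = 2·(3(-5)^i + 3·2^i) - 21·(-5)^i = 3(-5)^(i + 1) + 3·2^(i + 1),
which is the claimed formula at t = i+1.
By induction, the statement is established for all t ≥ 1.

s_t = 3(-5)^t + 3·2^t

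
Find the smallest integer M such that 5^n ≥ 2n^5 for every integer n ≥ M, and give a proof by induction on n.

M = 6

At n = 5: 3125 < 6250, so the inequality fails and M ≥ 6. We prove 5^n ≥ 2n^5 for all n ≥ 6.
Base step (n = 6): 5^n = 15625 and 2n^5 = 15552, so 15625 ≥ 15552.
For the inductive step, assume it holds for an arbitrary k ≥ 6, so 5^k ≥ 2k^5.
Then 5^(k + 1) = 5·(5^k) ≥ 5·(2k^5).
Also, for k ≥ 6 we have 5·(2k^5) ≥ 2(k+1)^5, since 5 ≥ (1 + 1/k)^5 for all k ≥ 6.
Combining, 5^(k + 1) ≥ 2(k+1)^5.
By induction, the statement is established for all n ≥ 6.
Hence the smallest such M is 6.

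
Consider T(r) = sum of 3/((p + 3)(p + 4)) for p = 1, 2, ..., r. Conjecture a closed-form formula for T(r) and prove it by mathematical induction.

T(r) = 3r/(4(r + 4))

We claim T(r) = 3r/(4(r + 4)) for all r ≥ 1.
Base step (r = 1): T(1) = 3/20, and the closed form gives 3/20. They agree.
Inductive step: assume the claim holds for r = p, so T(p) = 3p/(4(p + 4)).
Then T(p+1) = T(p) + (3/((p + 4)(p + 5))) = (3p/(4(p + 4))) + (3/((p + 4)(p + 5))).
Simplifying, T(p+1) = 3(p + 1)/(4(p + 5)) = 3(p+1)/(4((p+1) + 4)),
which is the closed form with r = p+1.
By induction, the statement is established for all r ≥ 1.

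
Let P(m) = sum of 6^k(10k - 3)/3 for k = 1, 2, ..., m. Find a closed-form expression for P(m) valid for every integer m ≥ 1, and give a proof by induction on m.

We claim P(m) = 2·6^m(2m - 1) + 2 for all m ≥ 1.
Base case (m = 1): P(1) = 14, and the closed form gives 14. They agree.
Suppose the result is true for m = k, so P(k) = 2·6^k(2k - 1) + 2.
Then P(k+1) = P(k) + (6^k(20k + 14)) = (2·6^k(2k - 1) + 2) + (6^k(20k + 14)).
Simplifying, P(k+1) = 24·6^k·k + 12·6^k + 2 = 2·6^(k+1)(2(k+1) - 1) + 2,
which is the closed form with m = k+1.
By the principle of mathematical induction, the result holds for all m ≥ 1.

P(m) = 2·6^m(2m - 1) + 2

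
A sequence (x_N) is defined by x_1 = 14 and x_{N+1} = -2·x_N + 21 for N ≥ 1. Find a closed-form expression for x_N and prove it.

Computing the first terms: x_1 = 14, x_2 = -7, x_3 = 35. This suggests x_N = 7(-2)^(N - 1) + 7.
When N = 1: the formula gives 14 = 14 = x_1.
For the inductive step, assume it holds for an arbitrary i ≥ 1, so x_i = 7(-2)^(i - 1) + 7.
Then x_{i+1} = -2·x_i + 21 = -2·(7(-2)^(i - 1) + 7) + 21 = 7(-2)^i + 7 = 7(-2)^((i+1) - 1) + 7,
which is the claimed formula at N = i+1.
By induction, the statement is established for all N ≥ 1.

x_N = 7(-2)^(N - 1) + 7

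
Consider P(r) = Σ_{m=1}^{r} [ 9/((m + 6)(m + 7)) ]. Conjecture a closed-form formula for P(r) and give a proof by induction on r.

P(r) = 9r/(7(r + 7))

We claim P(r) = 9r/(7(r + 7)) for all r ≥ 1.
When r = 1: P(1) = 9/56, and the closed form gives 9/56. They agree.
Suppose the result is true for r = m, so P(m) = 9m/(7(m + 7)).
Then P(m+1) = P(m) + (9/((m + 7)(m + 8))) = (9m/(7(m + 7))) + (9/((m + 7)(m + 8))).
Simplifying, P(m+1) = 9(m + 1)/(7(m + 8)) = 9(m+1)/(7((m+1) + 7)),
which is the closed form with r = m+1.
By the principle of mathematical induction, the result holds for all r ≥ 1.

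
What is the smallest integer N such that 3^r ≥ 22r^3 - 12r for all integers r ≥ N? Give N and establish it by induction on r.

N = 9

At r = 8: 6561 < 11168, so the inequality fails and N ≥ 9. We prove 3^r ≥ 22r^3 - 12r for all r ≥ 9.
For the base case r = 9: 3^r = 19683 and 22r^3 - 12r = 15930, so 19683 ≥ 15930.
Suppose the result is true for r = p, so 3^p ≥ 22p^3 - 12p.
Then 3^(p + 1) = 3·(3^p) ≥ 3·(22p^3 - 12p).
Also, for p ≥ 9 we have 3·(22p^3 - 12p) ≥ 22(p+1)^3 - 12(p+1), since 3·(22p^3 - 12p) − (22(p+1)^3 - 12(p+1)) = 44p^3 - 66p^2 - 90p - 10, which is nonnegative for all p ≥ 9.
Combining, 3^(p + 1) ≥ 22(p+1)^3 - 12(p+1).
Hence, by induction on r, the claim holds for every r ≥ 9.
Hence the smallest such N is 9.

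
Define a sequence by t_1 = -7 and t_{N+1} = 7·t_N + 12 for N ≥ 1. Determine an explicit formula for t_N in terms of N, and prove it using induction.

Computing the first terms: t_1 = -7, t_2 = -37, t_3 = -247. This suggests t_N = -5·7^(N - 1) - 2.
For the base case N = 1: the formula gives -7 = -7 = t_1.
Suppose the result is true for N = r, so t_r = -5·7^(r - 1) - 2.
Then t_{r+1} = 7·t_r + 12 = 7·(-5·7^(r - 1) - 2) + 12 = -5·7^r - 2 = -5·7^((r+1) - 1) - 2,
which is the claimed formula at N = r+1.
This completes the induction.

t_N = -5·7^(N - 1) - 2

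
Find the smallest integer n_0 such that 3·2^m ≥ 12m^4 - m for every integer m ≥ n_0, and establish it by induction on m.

n_0 = 19

At m = 18: 786432 < 1259694, so the inequality fails and n_0 ≥ 19. We prove 3·2^m ≥ 12m^4 - m for all m ≥ 19.
When m = 19: 3·2^m = 1572864 and 12m^4 - m = 1563833, so 1572864 ≥ 1563833.
Inductive step: assume the claim holds for m = p, so 3·2^p ≥ 12p^4 - p.
Then 3·2^(p + 1) = 2·(3·2^p) ≥ 2·(12p^4 - p).
Also, for p ≥ 19 we have 2·(12p^4 - p) ≥ 12(p+1)^4 - (p+1), since 2·(12p^4 - p) − (12(p+1)^4 - (p+1)) = 12p^4 - 48p^3 - 72p^2 - 49p - 11, which is nonnegative for all p ≥ 19.
Combining, 3·2^(p + 1) ≥ 12(p+1)^4 - (p+1).
This completes the induction.
Hence the smallest such n_0 is 19.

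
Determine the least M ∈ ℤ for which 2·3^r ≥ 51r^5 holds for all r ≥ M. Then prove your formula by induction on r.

M = 16

At r = 15: 28697814 < 38728125, so the inequality fails and M ≥ 16. We prove 2·3^r ≥ 51r^5 for all r ≥ 16.
Base step (r = 16): 2·3^r = 86093442 and 51r^5 = 53477376, so 86093442 ≥ 53477376.
Suppose the result is true for r = k, so 2·3^k ≥ 51k^5.
Then 2·3^(k + 1) = 3·(2·3^k) ≥ 3·(51k^5).
Also, for k ≥ 16 we have 3·(51k^5) ≥ 51(k+1)^5, since 3 ≥ (1 + 1/k)^5 for all k ≥ 16.
Combining, 2·3^(k + 1) ≥ 51(k+1)^5.
By the principle of mathematical induction, the result holds for all r ≥ 16.
Hence the smallest such M is 16.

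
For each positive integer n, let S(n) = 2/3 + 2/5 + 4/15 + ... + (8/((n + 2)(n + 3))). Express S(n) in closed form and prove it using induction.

S(n) = 8n/(3(n + 3))

We claim S(n) = 8n/(3(n + 3)) for all n ≥ 1.
Base step (n = 1): S(1) = 2/3, and the closed form gives 2/3. They agree.
For the inductive step, assume it holds for an arbitrary k ≥ 1, so S(k) = 8k/(3(k + 3)).
Then S(k+1) = S(k) + (8/((k + 3)(k + 4))) = (8k/(3(k + 3))) + (8/((k + 3)(k + 4))).
Simplifying, S(k+1) = 8(k + 1)/(3(k + 4)) = 8(k+1)/(3((k+1) + 3)),
which is the closed form with n = k+1.
This completes the induction.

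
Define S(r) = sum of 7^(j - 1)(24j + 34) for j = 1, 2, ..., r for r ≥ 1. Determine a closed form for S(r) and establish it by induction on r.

S(r) = 7^r(4r + 5) - 5

We claim S(r) = 7^r(4r + 5) - 5 for all r ≥ 1.
When r = 1: S(1) = 58, and the closed form gives 58. They agree.
Suppose the result is true for r = j, so S(j) = 7^j(4j + 5) - 5.
Then S(j+1) = S(j) + (7^j(24j + 58)) = (7^j(4j + 5) - 5) + (7^j(24j + 58)).
Simplifying, S(j+1) = 28·7^j·j + 63·7^j - 5 = 7^(j+1)(4(j+1) + 5) - 5,
which is the closed form with r = j+1.
This completes the induction.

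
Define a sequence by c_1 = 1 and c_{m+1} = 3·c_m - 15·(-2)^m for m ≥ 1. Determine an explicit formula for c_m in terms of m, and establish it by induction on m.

c_m = 3(-2)^m + 7·3^(m - 1)

Computing the first terms: c_1 = 1, c_2 = 33, c_3 = 39. This suggests c_m = 3(-2)^m + 7·3^(m - 1).
When m = 1: the formula gives 1 = 1 = c_1.
Inductive step: suppose the statement holds for some i ≥ 1, so c_i = 3(-2)^i + 7·3^(i - 1).
Then c_{i+1} = 3·c_i - 15·(-2)^i = 3·(3(-2)^i + 7·3^(i - 1)) - 15·(-2)^i = 3(-2)^(i + 1) + 7·3^i = 3(-2)^(i+1) + 7·3^((i+1) - 1),
which is the claimed formula at m = i+1.
Hence, by induction on m, the claim holds for every m ≥ 1.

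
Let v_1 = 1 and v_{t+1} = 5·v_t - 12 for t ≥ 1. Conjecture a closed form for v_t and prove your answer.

Computing the first terms: v_1 = 1, v_2 = -7, v_3 = -47. This suggests v_t = -2·5^(t - 1) + 3.
When t = 1: the formula gives 1 = 1 = v_1.
Suppose the result is true for t = r, so v_r = -2·5^(r - 1) + 3.
Then v_{r+1} = 5·v_r - 12 = 5·(-2·5^(r - 1) + 3) - 12 = -2·5^r + 3 = -2·5^((r+1) - 1) + 3,
which is the claimed formula at t = r+1.
By the principle of mathematical induction, the result holds for all t ≥ 1.

v_t = -2·5^(t - 1) + 3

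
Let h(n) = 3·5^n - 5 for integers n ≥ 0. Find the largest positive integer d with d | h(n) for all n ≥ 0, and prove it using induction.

d = 2

Computing the first values: h(0) = -2 and h(1) = 10; gcd(-2, 10) = 2, so d ≤ 2.
We prove 2 | 3·5^n - 5 for all n ≥ 0 by induction on n.
Base step (n = 0): h(0) = -2 = 2·(-1), so 2 | h(0).
Suppose the result is true for n = i, i.e. 2 | h(i). Then
h(i+1) = 3·5^(i+1) - 5 = 5·(3·5^i - 5) + 20 = 5·h(i) + 20. The first term is divisible by 2 by the inductive hypothesis, and 20 is divisible by 2. Hence 2 | h(i+1).
Hence, by induction on n, the claim holds for every n ≥ 0.
Therefore the largest such d is 2.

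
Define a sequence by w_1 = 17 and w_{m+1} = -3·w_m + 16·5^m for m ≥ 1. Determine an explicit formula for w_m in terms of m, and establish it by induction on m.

w_m = 7(-3)^(m - 1) + 2·5^m

Computing the first terms: w_1 = 17, w_2 = 29, w_3 = 313. This suggests w_m = 7(-3)^(m - 1) + 2·5^m.
Base step (m = 1): the formula gives 17 = 17 = w_1.
Suppose the result is true for m = k, so w_k = 7(-3)^(k - 1) + 2·5^k.
Then w_{k+1} = -3·w_k + 16·5^k = -3·(7(-3)^(k - 1) + 2·5^k) + 16·5^k = 7(-3)^k + 2·5^(k + 1) = 7(-3)^((k+1) - 1) + 2·5^(k+1),
which is the claimed formula at m = k+1.
By induction, the statement is established for all m ≥ 1.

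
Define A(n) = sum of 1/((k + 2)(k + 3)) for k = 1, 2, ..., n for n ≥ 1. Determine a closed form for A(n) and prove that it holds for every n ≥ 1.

A(n) = n/(3(n + 3))

We claim A(n) = n/(3(n + 3)) for all n ≥ 1.
Base step (n = 1): A(1) = 1/12, and the closed form gives 1/12. They agree.
Inductive step: assume the claim holds for n = k, so A(k) = k/(3(k + 3)).
Then A(k+1) = A(k) + (1/((k + 3)(k + 4))) = (k/(3(k + 3))) + (1/((k + 3)(k + 4))).
Simplifying, A(k+1) = (k + 1)/(3(k + 4)) = (k+1)/(3((k+1) + 3)),
which is the closed form with n = k+1.
Hence, by induction on n, the claim holds for every n ≥ 1.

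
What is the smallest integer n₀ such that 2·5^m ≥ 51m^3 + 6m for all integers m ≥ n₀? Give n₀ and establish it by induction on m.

At m = 5: 6250 < 6405, so the inequality fails and n₀ ≥ 6. We prove 2·5^m ≥ 51m^3 + 6m for all m ≥ 6.
When m = 6: 2·5^m = 31250 and 51m^3 + 6m = 11052, so 31250 ≥ 11052.
Inductive step: assume the claim holds for m = r, so 2·5^r ≥ 51r^3 + 6r.
Then 2·5^(r + 1) = 5·(2·5^r) ≥ 5·(51r^3 + 6r).
Also, for r ≥ 6 we have 5·(51r^3 + 6r) ≥ 51(r+1)^3 + 6(r+1), since 5·(51r^3 + 6r) − (51(r+1)^3 + 6(r+1)) = 204r^3 - 153r^2 - 129r - 57, which is nonnegative for all r ≥ 6.
Combining, 2·5^(r + 1) ≥ 51(r+1)^3 + 6(r+1).
By induction, the statement is established for all m ≥ 6.
Hence the smallest such n₀ is 6.

n₀ = 6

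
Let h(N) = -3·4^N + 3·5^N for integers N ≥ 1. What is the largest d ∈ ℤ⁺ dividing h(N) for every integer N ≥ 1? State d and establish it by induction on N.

d = 3

Computing the first values: h(1) = 3 and h(2) = 27; gcd(3, 27) = 3, so d ≤ 3.
We prove 3 | -3·4^N + 3·5^N for all N ≥ 1 by induction on N.
When N = 1: h(1) = 3 = 3·(1), so 3 | h(1).
For the inductive step, assume it holds for an arbitrary k ≥ 1, i.e. 3 | h(k). Then
h(k+1) − 5·h(k) = (-3·4^(k+1) + 3·5^(k+1)) − 5·(-3·4^k + 3·5^k) = (-3)·4^k·(4 − 5) = (3)·4^k. Since 3 | h(k) by the inductive hypothesis, 3 | 5·h(k); and 3 | 3 since 3 = 3·1. Therefore 3 | h(k+1).
This completes the induction.
Therefore the largest such d is 3.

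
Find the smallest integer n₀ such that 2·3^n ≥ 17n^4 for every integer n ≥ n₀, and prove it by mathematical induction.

n₀ = 11

At n = 10: 118098 < 170000, so the inequality fails and n₀ ≥ 11. We prove 2·3^n ≥ 17n^4 for all n ≥ 11.
For the base case n = 11: 2·3^n = 354294 and 17n^4 = 248897, so 354294 ≥ 248897.
Inductive step: assume the claim holds for n = j, so 2·3^j ≥ 17j^4.
Then 2·3^(j + 1) = 3·(2·3^j) ≥ 3·(17j^4).
Also, for j ≥ 11 we have 3·(17j^4) ≥ 17(j+1)^4, since 3 ≥ (1 + 1/j)^4 for all j ≥ 11.
Combining, 2·3^(j + 1) ≥ 17(j+1)^4.
Hence, by induction on n, the claim holds for every n ≥ 11.
Hence the smallest such n₀ is 11.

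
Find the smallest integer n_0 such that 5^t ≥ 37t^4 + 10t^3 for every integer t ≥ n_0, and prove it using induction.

At t = 7: 78125 < 92267, so the inequality fails and n_0 ≥ 8. We prove 5^t ≥ 37t^4 + 10t^3 for all t ≥ 8.
For the base case t = 8: 5^t = 390625 and 37t^4 + 10t^3 = 156672, so 390625 ≥ 156672.
Suppose the result is true for t = k, so 5^k ≥ 37k^4 + 10k^3.
Then 5^(k + 1) = 5·(5^k) ≥ 5·(37k^4 + 10k^3).
Also, for k ≥ 8 we have 5·(37k^4 + 10k^3) ≥ 37(k+1)^4 + 10(k+1)^3, since 5·(37k^4 + 10k^3) − (37(k+1)^4 + 10(k+1)^3) = 148k^4 - 108k^3 - 252k^2 - 178k - 47, which is nonnegative for all k ≥ 8.
Combining, 5^(k + 1) ≥ 37(k+1)^4 + 10(k+1)^3.
By induction, the statement is established for all t ≥ 8.
Hence the smallest such n_0 is 8.

n_0 = 8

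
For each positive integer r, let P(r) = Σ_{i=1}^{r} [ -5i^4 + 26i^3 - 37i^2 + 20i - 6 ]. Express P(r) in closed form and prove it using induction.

We claim P(r) = -r(r^4 - 4r^3 + r^2 + 2r + 2) for all r ≥ 1.
When r = 1: P(1) = -2, and the closed form gives -2. They agree.
For the inductive step, assume it holds for an arbitrary i ≥ 1, so P(i) = i(-i^4 + 4i^3 - i^2 - 2i - 2).
Then P(i+1) = P(i) + (-5i^4 + 6i^3 + 11i^2 + 4i - 2) = (i(-i^4 + 4i^3 - i^2 - 2i - 2)) + (-5i^4 + 6i^3 + 11i^2 + 4i - 2).
Simplifying, P(i+1) = -(i + 1)(i^4 - 5i^2 - 4i + 2) = -(i+1)((i+1)^4 - 4(i+1)^3 + (i+1)^2 + 2(i+1) + 2),
which is the closed form with r = i+1.
Hence, by induction on r, the claim holds for every r ≥ 1.

P(r) = -r(r^4 - 4r^3 + r^2 + 2r + 2)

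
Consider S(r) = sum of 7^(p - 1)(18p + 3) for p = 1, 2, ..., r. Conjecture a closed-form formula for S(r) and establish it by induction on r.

We claim S(r) = 3·7^r·r for all r ≥ 1.
Base case (r = 1): S(1) = 21, and the closed form gives 21. They agree.
For the inductive step, assume it holds for an arbitrary p ≥ 1, so S(p) = 3·7^p·p.
Then S(p+1) = S(p) + (7^p(18p + 21)) = (3·7^p·p) + (7^p(18p + 21)).
Simplifying, S(p+1) = 21·7^p(p + 1) = 3·7^(p+1)·(p+1),
which is the closed form with r = p+1.
Hence, by induction on r, the claim holds for every r ≥ 1.

S(r) = 3·7^r·r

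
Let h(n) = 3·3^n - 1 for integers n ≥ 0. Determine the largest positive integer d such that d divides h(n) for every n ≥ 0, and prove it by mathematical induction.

d = 2

Computing the first values: h(0) = 2 and h(1) = 8; gcd(2, 8) = 2, so d ≤ 2.
We prove 2 | 3·3^n - 1 for all n ≥ 0 by induction on n.
When n = 0: h(0) = 2 = 2·(1), so 2 | h(0).
Inductive step: suppose the statement holds for some m ≥ 0, i.e. 2 | h(m). Then
h(m+1) = 3·3^(m+1) - 1 = 3·(3·3^m - 1) + 2 = 3·h(m) + 2. The first term is divisible by 2 by the inductive hypothesis, and 2 is divisible by 2. Hence 2 | h(m+1).
By induction, the statement is established for all n ≥ 0.
Therefore the largest such d is 2.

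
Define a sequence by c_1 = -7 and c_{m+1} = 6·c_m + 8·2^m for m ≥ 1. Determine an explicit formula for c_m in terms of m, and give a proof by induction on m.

Computing the first terms: c_1 = -7, c_2 = -26, c_3 = -124. This suggests c_m = -2^(m + 1) - 3·6^(m - 1).
Base case (m = 1): the formula gives -7 = -7 = c_1.
Inductive step: suppose the statement holds for some i ≥ 1, so c_i = -2^(i + 1) - 3·6^(i - 1).
Then c_{i+1} = 6·c_i + 8·2^i = 6·(-2^(i + 1) - 3·6^(i - 1)) + 8·2^i = -2^(i + 2) - 3·6^i = -2^((i+1) + 1) - 3·6^((i+1) - 1),
which is the claimed formula at m = i+1.
By the principle of mathematical induction, the result holds for all m ≥ 1.

c_m = -2^(m + 1) - 3·6^(m - 1)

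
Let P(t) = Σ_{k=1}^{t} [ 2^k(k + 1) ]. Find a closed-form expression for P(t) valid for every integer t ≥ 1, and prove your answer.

We claim P(t) = 2^(t + 1)t for all t ≥ 1.
When t = 1: P(1) = 4, and the closed form gives 4. They agree.
Inductive step: suppose the statement holds for some k ≥ 1, so P(k) = 2^(k + 1)k.
Then P(k+1) = P(k) + (2^(k + 1)(k + 2)) = (2^(k + 1)k) + (2^(k + 1)(k + 2)).
Simplifying, P(k+1) = 2^(k + 2)(k + 1) = 2^((k+1) + 1)(k+1),
which is the closed form with t = k+1.
By induction, the statement is established for all t ≥ 1.

P(t) = 2^(t + 1)t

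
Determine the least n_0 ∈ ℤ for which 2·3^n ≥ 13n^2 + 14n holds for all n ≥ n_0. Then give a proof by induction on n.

At n = 4: 162 < 264, so the inequality fails and n_0 ≥ 5. We prove 2·3^n ≥ 13n^2 + 14n for all n ≥ 5.
Base case (n = 5): 2·3^n = 486 and 13n^2 + 14n = 395, so 486 ≥ 395.
Suppose the result is true for n = p, so 2·3^p ≥ 13p^2 + 14p.
Then 2·3^(p + 1) = 3·(2·3^p) ≥ 3·(13p^2 + 14p).
Also, for p ≥ 5 we have 3·(13p^2 + 14p) ≥ 13(p+1)^2 + 14(p+1), since 3·(13p^2 + 14p) − (13(p+1)^2 + 14(p+1)) = 26p^2 + 2p - 27, which is nonnegative for all p ≥ 5.
Combining, 2·3^(p + 1) ≥ 13(p+1)^2 + 14(p+1).
This completes the induction.
Hence the smallest such n_0 is 5.

n_0 = 5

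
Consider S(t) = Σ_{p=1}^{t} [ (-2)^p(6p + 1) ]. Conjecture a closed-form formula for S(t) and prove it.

We claim S(t) = 2(-2)^t(2t + 1) - 2 for all t ≥ 1.
For the base case t = 1: S(1) = -14, and the closed form gives -14. They agree.
For the inductive step, assume it holds for an arbitrary p ≥ 1, so S(p) = 2(-2)^p(2p + 1) - 2.
Then S(p+1) = S(p) + ((-2)^(p + 1)(6p + 7)) = (2(-2)^p(2p + 1) - 2) + ((-2)^(p + 1)(6p + 7)).
Simplifying, S(p+1) = -8(-2)^p·p - 12(-2)^p - 2 = 2(-2)^(p+1)(2(p+1) + 1) - 2,
which is the closed form with t = p+1.
This completes the induction.

S(t) = 2(-2)^t(2t + 1) - 2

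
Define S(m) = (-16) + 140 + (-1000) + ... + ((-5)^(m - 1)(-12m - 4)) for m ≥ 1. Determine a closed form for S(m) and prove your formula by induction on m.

S(m) = (-5)^m(2m + 1) - 1

We claim S(m) = (-5)^m(2m + 1) - 1 for all m ≥ 1.
When m = 1: S(1) = -16, and the closed form gives -16. They agree.
Suppose the result is true for m = k, so S(k) = (-5)^k(2k + 1) - 1.
Then S(k+1) = S(k) + ((-5)^k(-12k - 16)) = ((-5)^k(2k + 1) - 1) + ((-5)^k(-12k - 16)).
Simplifying, S(k+1) = -10(-5)^k·k - 15(-5)^k - 1 = (-5)^(k+1)(2(k+1) + 1) - 1,
which is the closed form with m = k+1.
By the principle of mathematical induction, the result holds for all m ≥ 1.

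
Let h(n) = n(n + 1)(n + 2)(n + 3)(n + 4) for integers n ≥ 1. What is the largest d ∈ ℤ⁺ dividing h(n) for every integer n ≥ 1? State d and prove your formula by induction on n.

d = 120

Computing the first values: h(1) = 120 and h(2) = 720; gcd(120, 720) = 120, so d ≤ 120.
We prove 120 | n(n + 1)(n + 2)(n + 3)(n + 4) for all n ≥ 1 by induction on n.
For the base case n = 1: h(1) = 120 = 120·(1), so 120 | h(1).
For the inductive step, assume it holds for an arbitrary r ≥ 1, i.e. 120 | h(r). Then
h(r+1) − h(r) = (r+1)·(r+2)·(r+3)·(r+4)·(r+5) − r·(r+1)·(r+2)·(r+3)·(r+4) = (r+1)·(r+2)·(r+3)·(r+4)·[(r+5) − r] = 5·(r+1)·(r+2)·(r+3)·(r+4). The product of 4 consecutive integers is divisible by (4)! = 24, so h(r+1) − h(r) is divisible by 5·24 = 120. By the inductive hypothesis 120 | h(r), hence 120 | h(r+1).
By induction, the statement is established for all n ≥ 1.
Therefore the largest such d is 120.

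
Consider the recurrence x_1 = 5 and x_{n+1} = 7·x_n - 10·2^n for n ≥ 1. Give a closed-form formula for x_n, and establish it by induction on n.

x_n = 2^(n + 1) + 7^(n - 1)

Computing the first terms: x_1 = 5, x_2 = 15, x_3 = 65. This suggests x_n = 2^(n + 1) + 7^(n - 1).
Base step (n = 1): the formula gives 5 = 5 = x_1.
Suppose the result is true for n = j, so x_j = 2^(j + 1) + 7^(j - 1).
Then x_{j+1} = 7·x_j - 10·2^j = 7·(2^(j + 1) + 7^(j - 1)) - 10·2^j = 2^(j + 2) + 7^j = 2^((j+1) + 1) + 7^((j+1) - 1),
which is the claimed formula at n = j+1.
By the principle of mathematical induction, the result holds for all n ≥ 1.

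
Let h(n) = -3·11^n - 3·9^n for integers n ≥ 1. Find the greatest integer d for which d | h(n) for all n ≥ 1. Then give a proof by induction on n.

d = 6

Computing the first values: h(1) = -60 and h(2) = -606; gcd(-60, -606) = 6, so d ≤ 6.
We prove 6 | -3·11^n - 3·9^n for all n ≥ 1 by induction on n.
For the base case n = 1: h(1) = -60 = 6·(-10), so 6 | h(1).
Inductive step: suppose the statement holds for some p ≥ 1, i.e. 6 | h(p). Then
h(p+1) − 11·h(p) = (-3·11^(p+1) - 3·9^(p+1)) − 11·(-3·11^p - 3·9^p) = (-3)·9^p·(9 − 11) = (6)·9^p. Since 6 | h(p) by the inductive hypothesis, 6 | 11·h(p); and 6 | 6 since 6 = 6·1. Therefore 6 | h(p+1).
This completes the induction.
Therefore the largest such d is 6.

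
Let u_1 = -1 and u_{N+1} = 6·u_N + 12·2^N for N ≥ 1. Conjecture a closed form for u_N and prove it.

u_N = -3·2^N + 5·6^(N - 1)

Computing the first terms: u_1 = -1, u_2 = 18, u_3 = 156. This suggests u_N = -3·2^N + 5·6^(N - 1).
Base case (N = 1): the formula gives -1 = -1 = u_1.
Inductive step: suppose the statement holds for some k ≥ 1, so u_k = -3·2^k + 5·6^(k - 1).
Then u_{k+1} = 6·u_k + 12·2^k = 6·(-3·2^k + 5·6^(k - 1)) + 12·2^k = -3·2^(k + 1) + 5·6^k = -3·2^(k+1) + 5·6^((k+1) - 1),
which is the claimed formula at N = k+1.
Hence, by induction on N, the claim holds for every N ≥ 1.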